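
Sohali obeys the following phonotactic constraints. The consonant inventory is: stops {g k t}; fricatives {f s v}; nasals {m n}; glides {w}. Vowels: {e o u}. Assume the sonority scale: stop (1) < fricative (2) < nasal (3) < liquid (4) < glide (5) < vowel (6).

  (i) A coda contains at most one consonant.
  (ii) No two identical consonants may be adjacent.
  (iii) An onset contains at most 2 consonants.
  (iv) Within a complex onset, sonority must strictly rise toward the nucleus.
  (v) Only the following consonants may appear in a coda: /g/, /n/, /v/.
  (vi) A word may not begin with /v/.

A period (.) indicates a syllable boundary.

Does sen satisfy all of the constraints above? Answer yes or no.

sen — σ1 onset /s/, coda /n/ ok → permitted

yes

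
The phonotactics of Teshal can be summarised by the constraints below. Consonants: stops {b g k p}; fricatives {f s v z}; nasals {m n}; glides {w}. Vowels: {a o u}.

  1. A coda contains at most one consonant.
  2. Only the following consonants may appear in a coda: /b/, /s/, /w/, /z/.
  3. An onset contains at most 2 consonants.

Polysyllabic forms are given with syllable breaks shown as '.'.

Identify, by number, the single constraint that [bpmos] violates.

3

[bpmos]: syllable 1 onset /bpm/ has 3 consonants (> 2).
This is a violation of constraint 3: "An onset contains at most 2 consonants."
The remaining constraints (1, 2) are satisfied.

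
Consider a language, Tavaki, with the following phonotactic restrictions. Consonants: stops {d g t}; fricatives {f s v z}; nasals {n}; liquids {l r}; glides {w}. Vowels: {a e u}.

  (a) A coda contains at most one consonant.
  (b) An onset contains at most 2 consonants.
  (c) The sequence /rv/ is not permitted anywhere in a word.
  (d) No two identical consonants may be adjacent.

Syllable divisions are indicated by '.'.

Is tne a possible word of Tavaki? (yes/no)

yes

tne — σ1 onset /tn/ (2C), coda /∅/ ok → licit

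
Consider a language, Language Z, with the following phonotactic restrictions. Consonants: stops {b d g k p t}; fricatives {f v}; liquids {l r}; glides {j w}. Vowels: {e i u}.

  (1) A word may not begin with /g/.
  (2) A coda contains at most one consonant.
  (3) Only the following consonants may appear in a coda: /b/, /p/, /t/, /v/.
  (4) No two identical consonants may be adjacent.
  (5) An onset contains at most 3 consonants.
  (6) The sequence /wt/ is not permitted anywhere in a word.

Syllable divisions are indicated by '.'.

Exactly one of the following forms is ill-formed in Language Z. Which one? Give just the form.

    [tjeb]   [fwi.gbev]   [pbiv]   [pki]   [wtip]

[wtip]

[tjeb] — σ1 onset /tj/ (2C), coda /b/ ok → well-formed
[fwi.gbev] — σ1 onset /fw/ (2C), coda /∅/ ok; σ2 onset /gb/ (2C), coda /v/ ok → well-formed
[pbiv] — σ1 onset /pb/ (2C), coda /v/ ok → well-formed
[pki] — σ1 onset /pk/ (2C), coda /∅/ ok → well-formed
[wtip] — violates constraint 6: contains banned sequence /wt/ → ill-formed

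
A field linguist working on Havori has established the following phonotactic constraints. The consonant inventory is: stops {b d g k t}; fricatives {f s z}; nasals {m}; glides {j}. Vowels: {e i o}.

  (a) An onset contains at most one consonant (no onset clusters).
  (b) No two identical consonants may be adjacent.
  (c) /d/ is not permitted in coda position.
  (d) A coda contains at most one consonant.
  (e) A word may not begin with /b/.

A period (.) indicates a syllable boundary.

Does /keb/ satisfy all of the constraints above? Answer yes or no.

/keb/ — σ1 onset /k/, coda /b/ ok → licit

yes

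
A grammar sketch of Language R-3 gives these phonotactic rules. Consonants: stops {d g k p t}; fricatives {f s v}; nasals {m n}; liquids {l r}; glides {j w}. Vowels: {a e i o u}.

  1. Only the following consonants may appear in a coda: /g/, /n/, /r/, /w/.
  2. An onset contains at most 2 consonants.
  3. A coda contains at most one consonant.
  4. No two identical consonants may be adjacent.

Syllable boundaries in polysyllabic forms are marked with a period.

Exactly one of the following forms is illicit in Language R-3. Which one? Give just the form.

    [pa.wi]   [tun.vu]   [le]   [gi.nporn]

[gi.nporn]

[pa.wi] — σ1 onset /p/, coda /∅/ ok; σ2 onset /w/, coda /∅/ ok → licit
[tun.vu] — σ1 onset /t/, coda /n/ ok; σ2 onset /v/, coda /∅/ ok → licit
[le] — σ1 onset /l/, coda /∅/ ok → licit
[gi.nporn] — violates constraint 3: syllable 2 coda /rn/ has 2 consonants (> 1) → illicit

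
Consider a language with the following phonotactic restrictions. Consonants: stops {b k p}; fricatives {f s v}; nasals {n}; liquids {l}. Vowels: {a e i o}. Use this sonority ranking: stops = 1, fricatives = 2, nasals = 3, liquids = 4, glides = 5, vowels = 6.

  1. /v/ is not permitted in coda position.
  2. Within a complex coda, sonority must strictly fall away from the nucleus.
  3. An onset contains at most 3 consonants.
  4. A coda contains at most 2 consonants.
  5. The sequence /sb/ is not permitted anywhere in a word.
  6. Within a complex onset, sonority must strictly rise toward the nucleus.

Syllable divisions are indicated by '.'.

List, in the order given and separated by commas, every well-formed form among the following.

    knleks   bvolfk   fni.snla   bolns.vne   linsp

fni.snla

knleks — violates constraint 2: syllable 1 coda /ks/: /k/ (stop, 1) → /s/ (fricative, 2) does not fall → ill-formed
bvolfk — violates constraint 4: syllable 1 coda /lfk/ has 3 consonants (> 2) → ill-formed
fni.snla — σ1 onset /fn/ (2→3 rises), coda /∅/ ok; σ2 onset /snl/ (2→3→4 rises), coda /∅/ ok → well-formed
bolns.vne — violates constraint 4: syllable 1 coda /lns/ has 3 consonants (> 2) → ill-formed
linsp — violates constraint 4: syllable 1 coda /nsp/ has 3 consonants (> 2) → ill-formed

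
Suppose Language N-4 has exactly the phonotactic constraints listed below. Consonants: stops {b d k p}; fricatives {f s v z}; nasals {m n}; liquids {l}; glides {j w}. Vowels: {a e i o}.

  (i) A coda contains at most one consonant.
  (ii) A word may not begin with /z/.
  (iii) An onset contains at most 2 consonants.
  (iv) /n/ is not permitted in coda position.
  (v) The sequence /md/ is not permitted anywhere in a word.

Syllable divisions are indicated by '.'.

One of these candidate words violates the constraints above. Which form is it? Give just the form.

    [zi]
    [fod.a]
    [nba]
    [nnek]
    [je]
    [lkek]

[zi]

[zi] — violates constraint (ii): word begins with /z/ → phonotactically illegal
[fod.a] — σ1 onset /f/, coda /d/ ok; σ2 onset /∅/, coda /∅/ ok → phonotactically legal
[nba] — σ1 onset /nb/ (2C), coda /∅/ ok → phonotactically legal
[nnek] — σ1 onset /nn/ (2C), coda /k/ ok → phonotactically legal
[je] — σ1 onset /j/, coda /∅/ ok → phonotactically legal
[lkek] — σ1 onset /lk/ (2C), coda /k/ ok → phonotactically legal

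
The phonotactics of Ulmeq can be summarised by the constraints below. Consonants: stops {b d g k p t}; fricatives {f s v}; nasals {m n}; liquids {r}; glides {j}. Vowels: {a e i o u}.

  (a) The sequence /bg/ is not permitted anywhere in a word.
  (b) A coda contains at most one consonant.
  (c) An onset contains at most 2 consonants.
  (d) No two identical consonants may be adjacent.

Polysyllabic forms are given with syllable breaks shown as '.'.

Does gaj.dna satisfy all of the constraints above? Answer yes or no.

yes

gaj.dna — σ1 onset /g/, coda /j/ ok; σ2 onset /dn/ (2C), coda /∅/ ok → well-formed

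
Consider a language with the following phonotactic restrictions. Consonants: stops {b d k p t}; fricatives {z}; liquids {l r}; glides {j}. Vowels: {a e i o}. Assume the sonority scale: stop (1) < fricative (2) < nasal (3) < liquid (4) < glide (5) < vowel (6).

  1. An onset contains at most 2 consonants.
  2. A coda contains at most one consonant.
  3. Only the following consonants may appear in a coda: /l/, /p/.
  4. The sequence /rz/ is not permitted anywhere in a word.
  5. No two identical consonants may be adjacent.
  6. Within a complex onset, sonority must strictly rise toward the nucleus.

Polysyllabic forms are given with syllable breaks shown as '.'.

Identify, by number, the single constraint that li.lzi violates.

li.lzi: syllable 2 onset /lz/: /l/ (liquid, 4) → /z/ (fricative, 2) does not rise.
This is a violation of constraint 6: "Within a complex onset, sonority must strictly rise toward the nucleus."
The remaining constraints (1, 2, 3, 4, 5) are satisfied.

6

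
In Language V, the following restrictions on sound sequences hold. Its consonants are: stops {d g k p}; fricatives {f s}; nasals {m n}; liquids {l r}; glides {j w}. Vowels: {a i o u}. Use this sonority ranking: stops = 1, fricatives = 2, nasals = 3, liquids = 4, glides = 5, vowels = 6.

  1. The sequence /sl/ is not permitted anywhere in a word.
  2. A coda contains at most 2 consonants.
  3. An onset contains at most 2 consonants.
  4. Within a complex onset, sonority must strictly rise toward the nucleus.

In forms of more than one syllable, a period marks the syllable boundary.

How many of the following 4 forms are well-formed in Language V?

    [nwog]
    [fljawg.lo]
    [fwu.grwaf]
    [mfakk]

[nwog] — σ1 onset /nw/ (3→5 rises), coda /g/ ok → well-formed
[fljawg.lo] — violates constraint 3: syllable 1 onset /flj/ has 3 consonants (> 2) → ill-formed
[fwu.grwaf] — violates constraint 3: syllable 2 onset /grw/ has 3 consonants (> 2) → ill-formed
[mfakk] — violates constraint 4: syllable 1 onset /mf/: /m/ (nasal, 3) → /f/ (fricative, 2) does not rise → ill-formed
Well-formed: [nwog] → 1.

1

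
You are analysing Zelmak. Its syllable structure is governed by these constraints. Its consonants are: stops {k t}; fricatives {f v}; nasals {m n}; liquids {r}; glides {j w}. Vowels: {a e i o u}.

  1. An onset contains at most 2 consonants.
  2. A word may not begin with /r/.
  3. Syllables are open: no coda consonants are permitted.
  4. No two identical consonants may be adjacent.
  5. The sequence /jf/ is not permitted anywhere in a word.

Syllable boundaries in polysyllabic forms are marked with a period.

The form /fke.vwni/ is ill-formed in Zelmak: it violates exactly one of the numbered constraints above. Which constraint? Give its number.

1

/fke.vwni/: syllable 2 onset /vwn/ has 3 consonants (> 2).
This is a violation of constraint 1: "An onset contains at most 2 consonants."
The remaining constraints (2, 3, 4, 5) are satisfied.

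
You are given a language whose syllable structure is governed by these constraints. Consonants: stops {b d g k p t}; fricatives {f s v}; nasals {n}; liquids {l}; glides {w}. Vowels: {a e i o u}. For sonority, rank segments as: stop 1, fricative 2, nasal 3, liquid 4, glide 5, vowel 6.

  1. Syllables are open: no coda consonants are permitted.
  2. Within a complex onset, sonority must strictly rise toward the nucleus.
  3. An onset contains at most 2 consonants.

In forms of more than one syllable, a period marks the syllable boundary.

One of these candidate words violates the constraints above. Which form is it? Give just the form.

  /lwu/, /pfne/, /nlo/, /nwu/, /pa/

/pfne/

/lwu/ — σ1 onset /lw/ (4→5 rises), coda /∅/ ok → phonotactically legal
/pfne/ — violates constraint 3: syllable 1 onset /pfn/ has 3 consonants (> 2) → phonotactically illegal
/nlo/ — σ1 onset /nl/ (3→4 rises), coda /∅/ ok → phonotactically legal
/nwu/ — σ1 onset /nw/ (3→5 rises), coda /∅/ ok → phonotactically legal
/pa/ — σ1 onset /p/, coda /∅/ ok → phonotactically legal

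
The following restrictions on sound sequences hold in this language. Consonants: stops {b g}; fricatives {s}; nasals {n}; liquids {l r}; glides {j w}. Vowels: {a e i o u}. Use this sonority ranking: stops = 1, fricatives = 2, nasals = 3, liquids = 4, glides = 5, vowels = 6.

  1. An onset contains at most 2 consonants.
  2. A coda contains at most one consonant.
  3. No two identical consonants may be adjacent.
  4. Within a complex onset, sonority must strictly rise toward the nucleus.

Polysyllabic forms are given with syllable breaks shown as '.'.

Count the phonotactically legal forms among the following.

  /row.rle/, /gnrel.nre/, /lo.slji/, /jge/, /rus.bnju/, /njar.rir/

0

/row.rle/ — violates constraint 4: syllable 2 onset /rl/: /r/ (liquid, 4) → /l/ (liquid, 4) does not rise → phonotactically illegal
/gnrel.nre/ — violates constraint 1: syllable 1 onset /gnr/ has 3 consonants (> 2) → phonotactically illegal
/lo.slji/ — violates constraint 1: syllable 2 onset /slj/ has 3 consonants (> 2) → phonotactically illegal
/jge/ — violates constraint 4: syllable 1 onset /jg/: /j/ (glide, 5) → /g/ (stop, 1) does not rise → phonotactically illegal
/rus.bnju/ — violates constraint 1: syllable 2 onset /bnj/ has 3 consonants (> 2) → phonotactically illegal
/njar.rir/ — violates constraint 3: adjacent identical consonants /rr/ → phonotactically illegal
No form is phonotactically legal → 0.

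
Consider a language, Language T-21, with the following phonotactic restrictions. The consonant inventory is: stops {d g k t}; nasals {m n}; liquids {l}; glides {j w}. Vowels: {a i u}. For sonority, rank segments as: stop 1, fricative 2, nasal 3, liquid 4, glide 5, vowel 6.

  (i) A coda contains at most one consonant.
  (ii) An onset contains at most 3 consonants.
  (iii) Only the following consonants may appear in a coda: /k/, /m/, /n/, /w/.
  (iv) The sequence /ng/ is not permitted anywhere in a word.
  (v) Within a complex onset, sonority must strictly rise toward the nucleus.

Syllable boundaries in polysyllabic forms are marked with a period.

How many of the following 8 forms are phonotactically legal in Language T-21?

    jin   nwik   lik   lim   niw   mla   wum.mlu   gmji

jin — σ1 onset /j/, coda /n/ ok → phonotactically legal
nwik — σ1 onset /nw/ (3→5 rises), coda /k/ ok → phonotactically legal
lik — σ1 onset /l/, coda /k/ ok → phonotactically legal
lim — σ1 onset /l/, coda /m/ ok → phonotactically legal
niw — σ1 onset /n/, coda /w/ ok → phonotactically legal
mla — σ1 onset /ml/ (3→4 rises), coda /∅/ ok → phonotactically legal
wum.mlu — σ1 onset /w/, coda /m/ ok; σ2 onset /ml/ (3→4 rises), coda /∅/ ok → phonotactically legal
gmji — σ1 onset /gmj/ (1→3→5 rises), coda /∅/ ok → phonotactically legal
Phonotactically legal: jin, nwik, lik, lim, niw, mla, wum.mlu, gmji → 8.

8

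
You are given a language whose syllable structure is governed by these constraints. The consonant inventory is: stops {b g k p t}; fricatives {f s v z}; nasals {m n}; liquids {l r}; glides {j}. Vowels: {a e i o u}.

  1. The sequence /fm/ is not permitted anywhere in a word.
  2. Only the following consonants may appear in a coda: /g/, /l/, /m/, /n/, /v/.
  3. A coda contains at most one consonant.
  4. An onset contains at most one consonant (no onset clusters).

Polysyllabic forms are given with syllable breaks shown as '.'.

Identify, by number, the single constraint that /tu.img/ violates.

3

/tu.img/: syllable 2 coda /mg/ has 2 consonants (> 1).
This is a violation of constraint 3: "A coda contains at most one consonant."
The remaining constraints (1, 2, 4) are satisfied.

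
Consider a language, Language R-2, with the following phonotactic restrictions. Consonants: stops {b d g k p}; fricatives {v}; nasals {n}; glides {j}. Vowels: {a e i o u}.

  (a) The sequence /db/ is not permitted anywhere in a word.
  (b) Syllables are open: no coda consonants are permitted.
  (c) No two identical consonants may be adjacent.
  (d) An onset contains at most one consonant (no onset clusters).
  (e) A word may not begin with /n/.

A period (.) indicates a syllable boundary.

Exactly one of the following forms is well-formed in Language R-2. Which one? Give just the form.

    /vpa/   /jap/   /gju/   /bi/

/vpa/ — violates constraint (d): syllable 1 onset /vp/ has 2 consonants (> 1) → ill-formed
/jap/ — violates constraint (b): syllable 1 coda /p/ has 1 consonant (> 0) → ill-formed
/gju/ — violates constraint (d): syllable 1 onset /gj/ has 2 consonants (> 1) → ill-formed
/bi/ — σ1 onset /b/, coda /∅/ ok → well-formed

/bi/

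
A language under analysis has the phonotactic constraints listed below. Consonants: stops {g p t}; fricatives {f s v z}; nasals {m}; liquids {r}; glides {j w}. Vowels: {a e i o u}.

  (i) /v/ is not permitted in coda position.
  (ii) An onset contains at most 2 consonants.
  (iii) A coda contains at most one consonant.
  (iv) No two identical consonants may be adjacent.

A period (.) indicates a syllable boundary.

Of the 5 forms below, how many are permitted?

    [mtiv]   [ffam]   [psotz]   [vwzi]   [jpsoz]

[mtiv] — violates constraint (i): syllable 1 coda contains /v/ → not permitted
[ffam] — violates constraint (iv): adjacent identical consonants /ff/ → not permitted
[psotz] — violates constraint (iii): syllable 1 coda /tz/ has 2 consonants (> 1) → not permitted
[vwzi] — violates constraint (ii): syllable 1 onset /vwz/ has 3 consonants (> 2) → not permitted
[jpsoz] — violates constraint (ii): syllable 1 onset /jps/ has 3 consonants (> 2) → not permitted
No form is permitted → 0.

0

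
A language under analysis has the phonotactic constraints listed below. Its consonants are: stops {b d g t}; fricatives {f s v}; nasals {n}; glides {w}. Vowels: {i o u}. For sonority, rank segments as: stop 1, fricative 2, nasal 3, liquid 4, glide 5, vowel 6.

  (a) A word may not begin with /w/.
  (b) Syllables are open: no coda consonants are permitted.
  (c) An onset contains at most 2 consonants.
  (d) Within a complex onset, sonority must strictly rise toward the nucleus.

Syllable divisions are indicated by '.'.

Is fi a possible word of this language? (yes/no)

yes

fi — σ1 onset /f/, coda /∅/ ok → phonotactically legal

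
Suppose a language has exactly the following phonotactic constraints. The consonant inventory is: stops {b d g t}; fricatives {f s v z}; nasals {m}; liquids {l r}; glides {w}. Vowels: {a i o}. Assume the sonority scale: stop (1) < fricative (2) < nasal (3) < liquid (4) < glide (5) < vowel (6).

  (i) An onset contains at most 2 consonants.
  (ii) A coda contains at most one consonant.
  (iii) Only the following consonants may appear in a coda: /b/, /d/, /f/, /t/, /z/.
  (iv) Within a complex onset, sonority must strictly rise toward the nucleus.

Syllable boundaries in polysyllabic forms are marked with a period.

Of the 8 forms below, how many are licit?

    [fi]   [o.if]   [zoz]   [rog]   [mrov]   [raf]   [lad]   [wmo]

[fi] — σ1 onset /f/, coda /∅/ ok → licit
[o.if] — σ1 onset /∅/, coda /∅/ ok; σ2 onset /∅/, coda /f/ ok → licit
[zoz] — σ1 onset /z/, coda /z/ ok → licit
[rog] — violates constraint (iii): syllable 1 coda contains /g/, which is not a licensed coda consonant → illicit
[mrov] — violates constraint (iii): syllable 1 coda contains /v/, which is not a licensed coda consonant → illicit
[raf] — σ1 onset /r/, coda /f/ ok → licit
[lad] — σ1 onset /l/, coda /d/ ok → licit
[wmo] — violates constraint (iv): syllable 1 onset /wm/: /w/ (glide, 5) → /m/ (nasal, 3) does not rise → illicit
Licit: [fi], [o.if], [zoz], [raf], [lad] → 5.

5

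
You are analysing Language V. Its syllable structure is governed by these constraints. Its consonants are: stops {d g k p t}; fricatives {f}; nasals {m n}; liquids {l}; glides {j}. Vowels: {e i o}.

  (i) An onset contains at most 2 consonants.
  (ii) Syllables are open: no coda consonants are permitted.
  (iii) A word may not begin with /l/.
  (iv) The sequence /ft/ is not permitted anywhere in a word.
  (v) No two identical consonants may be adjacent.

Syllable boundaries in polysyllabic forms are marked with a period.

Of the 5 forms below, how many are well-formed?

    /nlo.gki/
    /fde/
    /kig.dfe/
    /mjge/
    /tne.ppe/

2

/nlo.gki/ — σ1 onset /nl/ (2C), coda /∅/ ok; σ2 onset /gk/ (2C), coda /∅/ ok → well-formed
/fde/ — σ1 onset /fd/ (2C), coda /∅/ ok → well-formed
/kig.dfe/ — violates constraint (ii): syllable 1 coda /g/ has 1 consonant (> 0) → ill-formed
/mjge/ — violates constraint (i): syllable 1 onset /mjg/ has 3 consonants (> 2) → ill-formed
/tne.ppe/ — violates constraint (v): adjacent identical consonants /pp/ → ill-formed
Well-formed: /nlo.gki/, /fde/ → 2.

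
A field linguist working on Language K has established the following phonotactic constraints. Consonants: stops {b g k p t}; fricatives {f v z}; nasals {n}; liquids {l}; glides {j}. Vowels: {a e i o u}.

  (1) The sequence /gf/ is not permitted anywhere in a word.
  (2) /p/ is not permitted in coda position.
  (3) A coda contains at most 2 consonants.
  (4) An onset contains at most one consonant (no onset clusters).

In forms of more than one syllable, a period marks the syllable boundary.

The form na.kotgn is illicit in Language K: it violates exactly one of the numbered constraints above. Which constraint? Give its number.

3

na.kotgn: syllable 2 coda /tgn/ has 3 consonants (> 2).
This is a violation of constraint 3: "A coda contains at most 2 consonants."
The remaining constraints (1, 2, 4) are satisfied.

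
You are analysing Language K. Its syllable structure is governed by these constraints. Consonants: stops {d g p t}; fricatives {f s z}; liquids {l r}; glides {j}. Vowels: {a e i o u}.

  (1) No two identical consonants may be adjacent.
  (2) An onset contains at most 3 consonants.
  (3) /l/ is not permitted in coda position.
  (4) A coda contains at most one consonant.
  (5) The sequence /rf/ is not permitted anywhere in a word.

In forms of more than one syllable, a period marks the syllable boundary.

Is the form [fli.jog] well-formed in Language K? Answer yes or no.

yes

[fli.jog] — σ1 onset /fl/ (2C), coda /∅/ ok; σ2 onset /j/, coda /g/ ok → well-formed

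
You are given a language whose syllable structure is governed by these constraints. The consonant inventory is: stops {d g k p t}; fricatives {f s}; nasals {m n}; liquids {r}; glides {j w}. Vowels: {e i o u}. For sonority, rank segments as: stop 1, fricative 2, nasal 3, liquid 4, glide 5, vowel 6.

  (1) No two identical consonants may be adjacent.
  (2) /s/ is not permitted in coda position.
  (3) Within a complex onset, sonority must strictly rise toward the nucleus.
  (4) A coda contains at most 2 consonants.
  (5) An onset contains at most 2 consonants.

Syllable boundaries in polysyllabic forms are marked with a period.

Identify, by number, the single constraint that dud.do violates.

dud.do: adjacent identical consonants /dd/.
This is a violation of constraint 1: "No two identical consonants may be adjacent."
The remaining constraints (2, 3, 4, 5) are satisfied.

1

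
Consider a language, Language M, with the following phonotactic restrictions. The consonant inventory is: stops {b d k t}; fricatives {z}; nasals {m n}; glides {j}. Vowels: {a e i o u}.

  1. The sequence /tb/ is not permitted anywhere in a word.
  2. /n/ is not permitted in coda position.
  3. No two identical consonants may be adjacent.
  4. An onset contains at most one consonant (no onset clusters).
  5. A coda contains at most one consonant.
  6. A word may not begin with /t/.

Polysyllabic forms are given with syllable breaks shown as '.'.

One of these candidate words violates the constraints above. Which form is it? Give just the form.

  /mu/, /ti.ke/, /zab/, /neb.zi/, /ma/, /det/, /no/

/ti.ke/

/mu/ — σ1 onset /m/, coda /∅/ ok → well-formed
/ti.ke/ — violates constraint 6: word begins with /t/ → ill-formed
/zab/ — σ1 onset /z/, coda /b/ ok → well-formed
/neb.zi/ — σ1 onset /n/, coda /b/ ok; σ2 onset /z/, coda /∅/ ok → well-formed
/ma/ — σ1 onset /m/, coda /∅/ ok → well-formed
/det/ — σ1 onset /d/, coda /t/ ok → well-formed
/no/ — σ1 onset /n/, coda /∅/ ok → well-formed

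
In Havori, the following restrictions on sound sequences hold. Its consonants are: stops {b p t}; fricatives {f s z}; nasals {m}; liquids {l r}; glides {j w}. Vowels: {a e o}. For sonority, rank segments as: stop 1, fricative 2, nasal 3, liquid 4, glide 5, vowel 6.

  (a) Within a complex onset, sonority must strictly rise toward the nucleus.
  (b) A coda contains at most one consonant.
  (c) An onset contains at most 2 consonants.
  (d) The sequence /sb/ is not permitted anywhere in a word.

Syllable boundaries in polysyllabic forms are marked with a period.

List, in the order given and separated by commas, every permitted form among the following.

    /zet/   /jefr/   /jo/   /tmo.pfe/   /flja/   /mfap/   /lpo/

/zet/, /jo/, /tmo.pfe/

/zet/ — σ1 onset /z/, coda /t/ ok → permitted
/jefr/ — violates constraint (b): syllable 1 coda /fr/ has 2 consonants (> 1) → not permitted
/jo/ — σ1 onset /j/, coda /∅/ ok → permitted
/tmo.pfe/ — σ1 onset /tm/ (1→3 rises), coda /∅/ ok; σ2 onset /pf/ (1→2 rises), coda /∅/ ok → permitted
/flja/ — violates constraint (c): syllable 1 onset /flj/ has 3 consonants (> 2) → not permitted
/mfap/ — violates constraint (a): syllable 1 onset /mf/: /m/ (nasal, 3) → /f/ (fricative, 2) does not rise → not permitted
/lpo/ — violates constraint (a): syllable 1 onset /lp/: /l/ (liquid, 4) → /p/ (stop, 1) does not rise → not permitted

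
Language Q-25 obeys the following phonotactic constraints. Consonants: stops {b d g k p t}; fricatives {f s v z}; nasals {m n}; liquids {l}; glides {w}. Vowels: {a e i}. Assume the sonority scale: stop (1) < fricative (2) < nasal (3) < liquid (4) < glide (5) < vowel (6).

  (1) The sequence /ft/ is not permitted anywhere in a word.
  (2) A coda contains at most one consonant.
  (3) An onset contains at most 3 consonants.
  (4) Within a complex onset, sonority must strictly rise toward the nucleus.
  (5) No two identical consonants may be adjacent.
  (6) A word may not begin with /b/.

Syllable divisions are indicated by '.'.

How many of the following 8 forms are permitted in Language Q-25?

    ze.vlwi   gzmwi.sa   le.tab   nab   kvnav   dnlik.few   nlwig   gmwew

7

ze.vlwi — σ1 onset /z/, coda /∅/ ok; σ2 onset /vlw/ (2→4→5 rises), coda /∅/ ok → permitted
gzmwi.sa — violates constraint 3: syllable 1 onset /gzmw/ has 4 consonants (> 3) → not permitted
le.tab — σ1 onset /l/, coda /∅/ ok; σ2 onset /t/, coda /b/ ok → permitted
nab — σ1 onset /n/, coda /b/ ok → permitted
kvnav — σ1 onset /kvn/ (1→2→3 rises), coda /v/ ok → permitted
dnlik.few — σ1 onset /dnl/ (1→3→4 rises), coda /k/ ok; σ2 onset /f/, coda /w/ ok → permitted
nlwig — σ1 onset /nlw/ (3→4→5 rises), coda /g/ ok → permitted
gmwew — σ1 onset /gmw/ (1→3→5 rises), coda /w/ ok → permitted
Permitted: ze.vlwi, le.tab, nab, kvnav, dnlik.few, nlwig, gmwew → 7.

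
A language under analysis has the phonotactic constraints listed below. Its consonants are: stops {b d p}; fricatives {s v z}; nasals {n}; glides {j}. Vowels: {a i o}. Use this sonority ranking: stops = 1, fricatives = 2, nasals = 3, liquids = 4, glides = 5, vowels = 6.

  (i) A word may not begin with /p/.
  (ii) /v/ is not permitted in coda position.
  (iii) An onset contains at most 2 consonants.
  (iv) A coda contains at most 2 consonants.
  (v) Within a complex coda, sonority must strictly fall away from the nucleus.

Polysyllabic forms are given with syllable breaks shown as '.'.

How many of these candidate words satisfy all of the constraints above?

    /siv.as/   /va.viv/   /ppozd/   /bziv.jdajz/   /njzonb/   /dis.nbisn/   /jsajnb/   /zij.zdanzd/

/siv.as/ — violates constraint (ii): syllable 1 coda contains /v/ → not permitted
/va.viv/ — violates constraint (ii): syllable 2 coda contains /v/ → not permitted
/ppozd/ — violates constraint (i): word begins with /p/ → not permitted
/bziv.jdajz/ — violates constraint (ii): syllable 1 coda contains /v/ → not permitted
/njzonb/ — violates constraint (iii): syllable 1 onset /njz/ has 3 consonants (> 2) → not permitted
/dis.nbisn/ — violates constraint (v): syllable 2 coda /sn/: /s/ (fricative, 2) → /n/ (nasal, 3) does not fall → not permitted
/jsajnb/ — violates constraint (iv): syllable 1 coda /jnb/ has 3 consonants (> 2) → not permitted
/zij.zdanzd/ — violates constraint (iv): syllable 2 coda /nzd/ has 3 consonants (> 2) → not permitted
No form is permitted → 0.

0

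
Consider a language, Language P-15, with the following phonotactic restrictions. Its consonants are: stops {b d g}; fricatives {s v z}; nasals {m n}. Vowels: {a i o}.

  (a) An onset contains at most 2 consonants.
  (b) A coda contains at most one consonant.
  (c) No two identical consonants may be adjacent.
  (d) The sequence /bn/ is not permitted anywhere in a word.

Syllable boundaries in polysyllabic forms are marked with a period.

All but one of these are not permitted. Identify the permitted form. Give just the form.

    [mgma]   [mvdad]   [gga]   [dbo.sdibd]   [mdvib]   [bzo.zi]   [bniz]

[mgma] — violates constraint (a): syllable 1 onset /mgm/ has 3 consonants (> 2) → not permitted
[mvdad] — violates constraint (a): syllable 1 onset /mvd/ has 3 consonants (> 2) → not permitted
[gga] — violates constraint (c): adjacent identical consonants /gg/ → not permitted
[dbo.sdibd] — violates constraint (b): syllable 2 coda /bd/ has 2 consonants (> 1) → not permitted
[mdvib] — violates constraint (a): syllable 1 onset /mdv/ has 3 consonants (> 2) → not permitted
[bzo.zi] — σ1 onset /bz/ (2C), coda /∅/ ok; σ2 onset /z/, coda /∅/ ok → permitted
[bniz] — violates constraint (d): contains banned sequence /bn/ → not permitted

[bzo.zi]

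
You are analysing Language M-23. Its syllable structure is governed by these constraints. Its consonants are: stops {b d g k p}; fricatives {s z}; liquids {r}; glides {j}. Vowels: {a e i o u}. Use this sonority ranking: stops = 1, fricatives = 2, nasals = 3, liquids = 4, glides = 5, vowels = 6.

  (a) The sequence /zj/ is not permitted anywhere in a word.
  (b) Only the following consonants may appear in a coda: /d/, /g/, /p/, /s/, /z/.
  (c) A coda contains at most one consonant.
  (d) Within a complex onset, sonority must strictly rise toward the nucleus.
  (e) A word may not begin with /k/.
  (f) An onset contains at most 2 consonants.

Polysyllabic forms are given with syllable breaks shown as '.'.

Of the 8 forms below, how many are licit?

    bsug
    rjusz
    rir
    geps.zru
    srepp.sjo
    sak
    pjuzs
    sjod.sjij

1

bsug — σ1 onset /bs/ (1→2 rises), coda /g/ ok → licit
rjusz — violates constraint (c): syllable 1 coda /sz/ has 2 consonants (> 1) → illicit
rir — violates constraint (b): syllable 1 coda contains /r/, which is not a licensed coda consonant → illicit
geps.zru — violates constraint (c): syllable 1 coda /ps/ has 2 consonants (> 1) → illicit
srepp.sjo — violates constraint (c): syllable 1 coda /pp/ has 2 consonants (> 1) → illicit
sak — violates constraint (b): syllable 1 coda contains /k/, which is not a licensed coda consonant → illicit
pjuzs — violates constraint (c): syllable 1 coda /zs/ has 2 consonants (> 1) → illicit
sjod.sjij — violates constraint (b): syllable 2 coda contains /j/, which is not a licensed coda consonant → illicit
Licit: bsug → 1.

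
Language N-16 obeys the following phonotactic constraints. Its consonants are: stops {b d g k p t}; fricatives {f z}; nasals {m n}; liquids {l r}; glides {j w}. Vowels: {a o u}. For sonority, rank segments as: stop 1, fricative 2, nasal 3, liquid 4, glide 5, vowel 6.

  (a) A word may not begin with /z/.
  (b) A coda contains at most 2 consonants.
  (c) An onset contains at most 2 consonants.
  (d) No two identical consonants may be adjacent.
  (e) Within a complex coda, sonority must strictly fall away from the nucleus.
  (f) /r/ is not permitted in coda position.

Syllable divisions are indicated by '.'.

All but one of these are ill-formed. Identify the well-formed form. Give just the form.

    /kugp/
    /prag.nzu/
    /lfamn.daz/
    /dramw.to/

/prag.nzu/

/kugp/ — violates constraint (e): syllable 1 coda /gp/: /g/ (stop, 1) → /p/ (stop, 1) does not fall → ill-formed
/prag.nzu/ — σ1 onset /pr/ (2C), coda /g/ ok; σ2 onset /nz/ (2C), coda /∅/ ok → well-formed
/lfamn.daz/ — violates constraint (e): syllable 1 coda /mn/: /m/ (nasal, 3) → /n/ (nasal, 3) does not fall → ill-formed
/dramw.to/ — violates constraint (e): syllable 1 coda /mw/: /m/ (nasal, 3) → /w/ (glide, 5) does not fall → ill-formed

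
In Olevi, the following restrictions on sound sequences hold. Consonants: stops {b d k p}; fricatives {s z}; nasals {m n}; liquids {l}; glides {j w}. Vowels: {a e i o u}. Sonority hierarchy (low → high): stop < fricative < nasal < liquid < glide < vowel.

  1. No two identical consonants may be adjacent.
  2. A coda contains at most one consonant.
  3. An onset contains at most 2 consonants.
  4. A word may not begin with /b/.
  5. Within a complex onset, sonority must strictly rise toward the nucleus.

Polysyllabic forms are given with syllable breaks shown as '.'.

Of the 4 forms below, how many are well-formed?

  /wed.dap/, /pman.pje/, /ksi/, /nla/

3

/wed.dap/ — violates constraint 1: adjacent identical consonants /dd/ → ill-formed
/pman.pje/ — σ1 onset /pm/ (1→3 rises), coda /n/ ok; σ2 onset /pj/ (1→5 rises), coda /∅/ ok → well-formed
/ksi/ — σ1 onset /ks/ (1→2 rises), coda /∅/ ok → well-formed
/nla/ — σ1 onset /nl/ (3→4 rises), coda /∅/ ok → well-formed
Well-formed: /pman.pje/, /ksi/, /nla/ → 3.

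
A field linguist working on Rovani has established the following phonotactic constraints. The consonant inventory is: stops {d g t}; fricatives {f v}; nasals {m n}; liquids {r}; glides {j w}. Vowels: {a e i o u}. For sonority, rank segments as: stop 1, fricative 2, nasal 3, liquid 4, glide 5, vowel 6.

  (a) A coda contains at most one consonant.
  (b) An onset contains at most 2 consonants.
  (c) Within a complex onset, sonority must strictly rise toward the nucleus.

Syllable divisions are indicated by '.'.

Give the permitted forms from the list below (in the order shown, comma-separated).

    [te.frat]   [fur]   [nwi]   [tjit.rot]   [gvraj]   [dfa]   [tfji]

[te.frat], [fur], [nwi], [tjit.rot], [dfa]

[te.frat] — σ1 onset /t/, coda /∅/ ok; σ2 onset /fr/ (2→4 rises), coda /t/ ok → permitted
[fur] — σ1 onset /f/, coda /r/ ok → permitted
[nwi] — σ1 onset /nw/ (3→5 rises), coda /∅/ ok → permitted
[tjit.rot] — σ1 onset /tj/ (1→5 rises), coda /t/ ok; σ2 onset /r/, coda /t/ ok → permitted
[gvraj] — violates constraint (b): syllable 1 onset /gvr/ has 3 consonants (> 2) → not permitted
[dfa] — σ1 onset /df/ (1→2 rises), coda /∅/ ok → permitted
[tfji] — violates constraint (b): syllable 1 onset /tfj/ has 3 consonants (> 2) → not permitted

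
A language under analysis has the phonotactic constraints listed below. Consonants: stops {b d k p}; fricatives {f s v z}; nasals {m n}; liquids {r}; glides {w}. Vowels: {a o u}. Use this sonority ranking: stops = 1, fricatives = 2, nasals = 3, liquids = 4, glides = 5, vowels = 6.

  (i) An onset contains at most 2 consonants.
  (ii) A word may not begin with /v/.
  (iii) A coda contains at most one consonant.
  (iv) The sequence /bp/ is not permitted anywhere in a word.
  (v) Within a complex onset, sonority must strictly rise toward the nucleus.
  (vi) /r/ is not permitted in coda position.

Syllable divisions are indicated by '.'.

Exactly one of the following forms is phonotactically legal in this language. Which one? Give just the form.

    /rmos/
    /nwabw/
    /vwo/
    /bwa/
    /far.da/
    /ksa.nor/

/bwa/

/rmos/ — violates constraint (v): syllable 1 onset /rm/: /r/ (liquid, 4) → /m/ (nasal, 3) does not rise → phonotactically illegal
/nwabw/ — violates constraint (iii): syllable 1 coda /bw/ has 2 consonants (> 1) → phonotactically illegal
/vwo/ — violates constraint (ii): word begins with /v/ → phonotactically illegal
/bwa/ — σ1 onset /bw/ (1→5 rises), coda /∅/ ok → phonotactically legal
/far.da/ — violates constraint (vi): syllable 1 coda contains /r/ → phonotactically illegal
/ksa.nor/ — violates constraint (vi): syllable 2 coda contains /r/ → phonotactically illegal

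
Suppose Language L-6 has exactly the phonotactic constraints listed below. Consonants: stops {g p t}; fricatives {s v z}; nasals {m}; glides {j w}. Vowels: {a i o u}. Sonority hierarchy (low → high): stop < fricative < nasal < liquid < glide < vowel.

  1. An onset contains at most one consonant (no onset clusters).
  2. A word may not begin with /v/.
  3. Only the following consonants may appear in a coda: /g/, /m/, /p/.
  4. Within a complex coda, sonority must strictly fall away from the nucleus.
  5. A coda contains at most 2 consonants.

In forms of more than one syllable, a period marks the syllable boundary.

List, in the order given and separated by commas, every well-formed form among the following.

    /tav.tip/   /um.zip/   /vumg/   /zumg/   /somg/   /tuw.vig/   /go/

/tav.tip/ — violates constraint 3: syllable 1 coda contains /v/, which is not a licensed coda consonant → ill-formed
/um.zip/ — σ1 onset /∅/, coda /m/ ok; σ2 onset /z/, coda /p/ ok → well-formed
/vumg/ — violates constraint 2: word begins with /v/ → ill-formed
/zumg/ — σ1 onset /z/, coda /mg/ (3→1 falls) ok → well-formed
/somg/ — σ1 onset /s/, coda /mg/ (3→1 falls) ok → well-formed
/tuw.vig/ — violates constraint 3: syllable 1 coda contains /w/, which is not a licensed coda consonant → ill-formed
/go/ — σ1 onset /g/, coda /∅/ ok → well-formed

/um.zip/, /zumg/, /somg/, /go/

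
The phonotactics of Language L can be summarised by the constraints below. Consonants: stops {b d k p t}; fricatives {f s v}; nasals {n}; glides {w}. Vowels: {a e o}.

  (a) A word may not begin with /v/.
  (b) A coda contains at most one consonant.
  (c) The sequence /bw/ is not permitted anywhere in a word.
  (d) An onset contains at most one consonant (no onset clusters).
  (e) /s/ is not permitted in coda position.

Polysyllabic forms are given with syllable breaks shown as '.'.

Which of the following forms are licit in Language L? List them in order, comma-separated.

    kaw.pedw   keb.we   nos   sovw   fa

kaw.pedw — violates constraint (b): syllable 2 coda /dw/ has 2 consonants (> 1) → illicit
keb.we — violates constraint (c): contains banned sequence /bw/ → illicit
nos — violates constraint (e): syllable 1 coda contains /s/ → illicit
sovw — violates constraint (b): syllable 1 coda /vw/ has 2 consonants (> 1) → illicit
fa — σ1 onset /f/, coda /∅/ ok → licit

fa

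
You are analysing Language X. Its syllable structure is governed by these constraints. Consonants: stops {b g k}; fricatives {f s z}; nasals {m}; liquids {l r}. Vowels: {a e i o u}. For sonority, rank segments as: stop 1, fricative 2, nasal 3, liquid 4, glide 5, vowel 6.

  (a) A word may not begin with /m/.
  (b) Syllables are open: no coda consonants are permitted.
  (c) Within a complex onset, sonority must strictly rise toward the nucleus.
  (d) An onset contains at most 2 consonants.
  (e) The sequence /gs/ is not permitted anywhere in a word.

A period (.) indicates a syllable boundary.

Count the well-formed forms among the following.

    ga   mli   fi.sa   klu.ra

ga — σ1 onset /g/, coda /∅/ ok → well-formed
mli — violates constraint (a): word begins with /m/ → ill-formed
fi.sa — σ1 onset /f/, coda /∅/ ok; σ2 onset /s/, coda /∅/ ok → well-formed
klu.ra — σ1 onset /kl/ (1→4 rises), coda /∅/ ok; σ2 onset /r/, coda /∅/ ok → well-formed
Well-formed: ga, fi.sa, klu.ra → 3.

3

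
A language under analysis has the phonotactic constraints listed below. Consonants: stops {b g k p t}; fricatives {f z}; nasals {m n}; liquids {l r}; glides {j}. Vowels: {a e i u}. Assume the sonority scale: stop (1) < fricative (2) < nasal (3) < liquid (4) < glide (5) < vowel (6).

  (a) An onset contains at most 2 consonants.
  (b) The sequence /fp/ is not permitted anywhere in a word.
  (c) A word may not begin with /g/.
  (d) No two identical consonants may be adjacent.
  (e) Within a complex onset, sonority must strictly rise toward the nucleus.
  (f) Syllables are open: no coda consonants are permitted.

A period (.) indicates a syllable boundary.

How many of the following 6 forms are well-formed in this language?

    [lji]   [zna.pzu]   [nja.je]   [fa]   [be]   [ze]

[lji] — σ1 onset /lj/ (4→5 rises), coda /∅/ ok → well-formed
[zna.pzu] — σ1 onset /zn/ (2→3 rises), coda /∅/ ok; σ2 onset /pz/ (1→2 rises), coda /∅/ ok → well-formed
[nja.je] — σ1 onset /nj/ (3→5 rises), coda /∅/ ok; σ2 onset /j/, coda /∅/ ok → well-formed
[fa] — σ1 onset /f/, coda /∅/ ok → well-formed
[be] — σ1 onset /b/, coda /∅/ ok → well-formed
[ze] — σ1 onset /z/, coda /∅/ ok → well-formed
Well-formed: [lji], [zna.pzu], [nja.je], [fa], [be], [ze] → 6.

6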